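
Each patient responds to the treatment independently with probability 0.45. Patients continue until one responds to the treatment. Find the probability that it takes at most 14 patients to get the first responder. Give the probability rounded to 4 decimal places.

0.9998

Y = number of patients to the first success; geometric, p = 0.45.
P(Y ≤ 14) = 1 − (1−p)^14 = 1 − 0.000232 = 0.999768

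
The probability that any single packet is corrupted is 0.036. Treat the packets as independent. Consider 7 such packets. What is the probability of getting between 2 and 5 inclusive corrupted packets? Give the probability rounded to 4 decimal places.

X ~ Binomial(7, 0.036); P(2 ≤ X ≤ 5) = Σ C(7,k) p^k (1−p)^(7−k) over k:
  k=2: C(7,2)·0.036^2·0.964^5 = 0.022657
  k=3: C(7,3)·0.036^3·0.964^4 = 0.001410
  k=4: C(7,4)·0.036^4·0.964^3 = 0.000053
  k=5: C(7,5)·0.036^5·0.964^2 = 0.000001
Total = 0.024121

0.0241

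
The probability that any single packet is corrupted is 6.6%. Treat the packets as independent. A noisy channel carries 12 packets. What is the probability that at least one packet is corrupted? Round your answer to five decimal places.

P(at least one) = 1 − P(none) = 1 − (1 − 0.066)^12
= 1 − 0.4407198 = 0.5592802

0.55928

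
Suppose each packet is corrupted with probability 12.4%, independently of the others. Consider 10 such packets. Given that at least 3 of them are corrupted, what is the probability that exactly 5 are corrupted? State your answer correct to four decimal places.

0.0325

X ~ Binomial(10, 0.124). Want P(X=5 | X≥3) = P(X=5) / P(X≥3).
P(X=5) = C(10,5)·0.124^5·0.876^5 = 0.003811
P(X≥3) = 1 − 0.266098 − 0.376668 − 0.239932 = 0.117302
Ratio = 0.003811 / 0.117302 = 0.032488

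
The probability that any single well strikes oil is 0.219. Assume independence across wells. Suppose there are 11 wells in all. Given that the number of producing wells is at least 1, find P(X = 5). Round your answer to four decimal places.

0.0565

X ~ Binomial(11, 0.219). Want P(X=5 | X≥1) = P(X=5) / P(X≥1).
P(X=5) = C(11,5)·0.219^5·0.781^6 = 0.052816
P(X≥1) = 1 − 0.065942 = 0.934058
Ratio = 0.052816 / 0.934058 = 0.056545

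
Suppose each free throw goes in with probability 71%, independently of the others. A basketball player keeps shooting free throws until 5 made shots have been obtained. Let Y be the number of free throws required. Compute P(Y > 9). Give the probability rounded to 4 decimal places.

0.0870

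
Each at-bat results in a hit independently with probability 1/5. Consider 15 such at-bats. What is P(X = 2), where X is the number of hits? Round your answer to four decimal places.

0.2309

X ~ Binomial(n=15, p=0.20).
P(X=2) = C(15,2) · p^2 · (1−p)^13
= 105 · 0.04 · 0.054976 = 0.230897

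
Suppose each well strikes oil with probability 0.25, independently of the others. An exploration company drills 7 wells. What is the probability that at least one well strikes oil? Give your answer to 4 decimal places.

P(at least one) = 1 − P(none) = 1 − (1 − 0.25)^7
= 1 − 0.133484 = 0.866516

0.8665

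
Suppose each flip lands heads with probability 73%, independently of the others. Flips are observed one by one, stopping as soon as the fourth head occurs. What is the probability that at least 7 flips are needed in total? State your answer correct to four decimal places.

Needing more than 6 flips ⇔ fewer than 4 successes in the first 6. With X ~ Binomial(6, 0.73), P(Y > 6) = P(X ≤ 3).
  k=0: C(6,0)·0.73^0·0.27^6 = 0.000387
  k=1: C(6,1)·0.73^1·0.27^5 = 0.006285
  k=2: C(6,2)·0.73^2·0.27^4 = 0.042481
  k=3: C(6,3)·0.73^3·0.27^3 = 0.153140
P(X ≤ 3) = 0.202293

0.2023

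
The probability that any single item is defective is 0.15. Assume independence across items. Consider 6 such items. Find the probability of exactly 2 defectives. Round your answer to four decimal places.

X ~ Binomial(n=6, p=0.15).
P(X=2) = C(6,2) · p^2 · (1−p)^4
= 15 · 0.0225 · 0.52201 = 0.176177

0.1762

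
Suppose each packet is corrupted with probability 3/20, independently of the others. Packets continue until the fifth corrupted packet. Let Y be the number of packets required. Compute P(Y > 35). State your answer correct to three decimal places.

Needing more than 35 packets ⇔ fewer than 5 successes in the first 35. With X ~ Binomial(35, 0.15), P(Y > 35) = P(X ≤ 4).
  k=0: C(35,0)·0.15^0·0.85^35 = 0.00339
  k=1: C(35,1)·0.15^1·0.85^34 = 0.02091
  k=2: C(35,2)·0.15^2·0.85^33 = 0.06274
  k=3: C(35,3)·0.15^3·0.85^32 = 0.12178
  k=4: C(35,4)·0.15^4·0.85^31 = 0.17193
P(X ≤ 4) = 0.38075

0.381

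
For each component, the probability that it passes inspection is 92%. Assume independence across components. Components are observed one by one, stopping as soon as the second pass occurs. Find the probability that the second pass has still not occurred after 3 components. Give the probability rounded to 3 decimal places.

Needing more than 3 components ⇔ fewer than 2 successes in the first 3. With X ~ Binomial(3, 0.92), P(Y > 3) = P(X ≤ 1).
  k=0: C(3,0)·0.92^0·0.08^3 = 0.00051
  k=1: C(3,1)·0.92^1·0.08^2 = 0.01766
P(X ≤ 1) = 0.01818

0.018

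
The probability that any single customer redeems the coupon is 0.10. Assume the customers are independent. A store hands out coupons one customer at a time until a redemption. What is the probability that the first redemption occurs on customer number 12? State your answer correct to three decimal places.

0.031

Geometric (trials to first success), p = 0.10.
P(Y = 12) = (1−p)^11 · p = 0.31381 · 0.10 = 0.03138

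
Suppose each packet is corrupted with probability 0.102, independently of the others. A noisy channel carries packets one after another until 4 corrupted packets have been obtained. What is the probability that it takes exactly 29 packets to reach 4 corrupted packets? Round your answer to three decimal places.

0.024

Y = trial on which the fourth success occurs; negative binomial, r=4, p=0.102.
P(Y=29) = C(28,3) · p^4 · (1−p)^25
= 3276 · 0.00010824 · 0.067906 = 0.02408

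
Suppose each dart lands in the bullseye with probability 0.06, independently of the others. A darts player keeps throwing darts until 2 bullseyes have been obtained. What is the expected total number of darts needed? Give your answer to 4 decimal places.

33.3333

Y = total darts until the second success; negative binomial with r=2, p=0.06.
E[Y] = r / p = 2 / 0.06 = 33.333333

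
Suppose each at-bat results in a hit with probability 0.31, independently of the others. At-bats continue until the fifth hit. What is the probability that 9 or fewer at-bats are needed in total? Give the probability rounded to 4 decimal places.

0.1115

Finishing within 9 at-bats ⇔ at least 5 successes in the first 9. With X ~ Binomial(9, 0.31), P(Y ≤ 9) = 1 − P(X ≤ 4).
  k=0: C(9,0)·0.31^0·0.69^9 = 0.035452
  k=1: C(9,1)·0.31^1·0.69^8 = 0.143350
  k=2: C(9,2)·0.31^2·0.69^7 = 0.257614
  k=3: C(9,3)·0.31^3·0.69^6 = 0.270059
  k=4: C(9,4)·0.31^4·0.69^5 = 0.181996
1 − 0.888471 = 0.111529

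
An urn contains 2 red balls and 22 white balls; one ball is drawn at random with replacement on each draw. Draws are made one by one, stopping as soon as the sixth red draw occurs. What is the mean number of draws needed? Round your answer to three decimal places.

72.000

Y = total draws until the sixth success; negative binomial with r=6, p=0.083333.
E[Y] = r / p = 6 / 0.083333 = 72.00000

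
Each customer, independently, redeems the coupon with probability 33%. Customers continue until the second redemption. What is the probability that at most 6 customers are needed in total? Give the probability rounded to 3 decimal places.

Finishing within 6 customers ⇔ at least 2 successes in the first 6. With X ~ Binomial(6, 0.33), P(Y ≤ 6) = 1 − P(X ≤ 1).
  k=0: C(6,0)·0.33^0·0.67^6 = 0.09046
  k=1: C(6,1)·0.33^1·0.67^5 = 0.26732
1 − 0.35778 = 0.64222

0.642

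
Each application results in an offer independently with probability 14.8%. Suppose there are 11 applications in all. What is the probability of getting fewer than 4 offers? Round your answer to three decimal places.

0.933

X ~ Binomial(11, 0.148); P(X ≤ 3) = Σ C(11,k) p^k (1−p)^(11−k) over k:
  k=0: C(11,0)·0.148^0·0.852^11 = 0.17173
  k=1: C(11,1)·0.148^1·0.852^10 = 0.32813
  k=2: C(11,2)·0.148^2·0.852^9 = 0.28500
  k=3: C(11,3)·0.148^3·0.852^8 = 0.14852
Total = 0.93338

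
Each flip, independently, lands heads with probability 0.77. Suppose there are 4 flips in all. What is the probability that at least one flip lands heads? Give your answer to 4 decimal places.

0.9972

P(at least one) = 1 − P(none) = 1 − (1 − 0.77)^4
= 1 − 0.002798 = 0.997202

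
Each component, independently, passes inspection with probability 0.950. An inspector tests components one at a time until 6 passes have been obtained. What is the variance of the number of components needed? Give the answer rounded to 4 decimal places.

0.3324

Y = total components until the sixth success; negative binomial with r=6, p=0.95.
Var(Y) = r(1−p)/p² = 6·0.05 / 0.95² = 0.332410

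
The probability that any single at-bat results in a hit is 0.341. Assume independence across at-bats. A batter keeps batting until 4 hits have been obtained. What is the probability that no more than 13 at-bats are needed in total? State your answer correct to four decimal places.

0.6983

Finishing within 13 at-bats ⇔ at least 4 successes in the first 13. With X ~ Binomial(13, 0.341), P(Y ≤ 13) = 1 − P(X ≤ 3).
  k=0: C(13,0)·0.341^0·0.659^13 = 0.004421
  k=1: C(13,1)·0.341^1·0.659^12 = 0.029739
  k=2: C(13,2)·0.341^2·0.659^11 = 0.092330
  k=3: C(13,3)·0.341^3·0.659^10 = 0.175180
1 − 0.301669 = 0.698331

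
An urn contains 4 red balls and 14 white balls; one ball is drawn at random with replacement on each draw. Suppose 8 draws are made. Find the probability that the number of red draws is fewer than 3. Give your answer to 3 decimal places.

X ~ Binomial(8, 0.222222); P(X ≤ 2) = Σ C(8,k) p^k (1−p)^(8−k) over k:
  k=0: C(8,0)·0.222222^0·0.777778^8 = 0.13392
  k=1: C(8,1)·0.222222^1·0.777778^7 = 0.30610
  k=2: C(8,2)·0.222222^2·0.777778^6 = 0.30610
Total = 0.74612

0.746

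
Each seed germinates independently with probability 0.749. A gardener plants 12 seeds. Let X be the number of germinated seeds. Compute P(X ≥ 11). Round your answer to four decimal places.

X ~ Binomial(12, 0.749); P(X ≥ 11) = Σ C(12,k) p^k (1−p)^(12−k) over k:
  k=11: C(12,11)·0.749^11·0.251^1 = 0.125359
  k=12: C(12,12)·0.749^12·0.251^0 = 0.031173
Total = 0.156532

0.1565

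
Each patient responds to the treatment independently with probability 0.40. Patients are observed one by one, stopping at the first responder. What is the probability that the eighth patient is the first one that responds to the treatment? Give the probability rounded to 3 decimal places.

Geometric (trials to first success), p = 0.40.
P(Y = 8) = (1−p)^7 · p = 0.027994 · 0.40 = 0.01120

0.011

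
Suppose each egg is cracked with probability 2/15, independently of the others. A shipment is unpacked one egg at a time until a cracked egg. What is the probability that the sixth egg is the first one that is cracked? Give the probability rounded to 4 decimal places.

Geometric (trials to first success), p = 0.133333.
P(Y = 6) = (1−p)^5 · p = 0.48895 · 0.133333 = 0.065193

0.0652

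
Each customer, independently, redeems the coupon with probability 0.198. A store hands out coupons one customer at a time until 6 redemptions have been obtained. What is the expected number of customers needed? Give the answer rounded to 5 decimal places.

30.30303

Y = total customers until the sixth success; negative binomial with r=6, p=0.198.
E[Y] = r / p = 6 / 0.198 = 30.3030303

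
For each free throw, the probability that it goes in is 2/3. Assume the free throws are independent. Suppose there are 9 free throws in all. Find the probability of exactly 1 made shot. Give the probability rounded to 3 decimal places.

0.001

X ~ Binomial(n=9, p=0.666667).
P(X=1) = C(9,1) · p^1 · (1−p)^8
= 9 · 0.66667 · 0.00015242 = 0.00091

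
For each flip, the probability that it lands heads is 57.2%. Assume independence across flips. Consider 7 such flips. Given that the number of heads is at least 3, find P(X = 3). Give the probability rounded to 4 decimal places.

X ~ Binomial(7, 0.572). Want P(X=3 | X≥3) = P(X=3) / P(X≥3).
P(X=3) = C(7,3)·0.572^3·0.428^4 = 0.219802
P(X≥3) = 1 − 0.002631 − 0.024613 − 0.098680 = 0.874076
Ratio = 0.219802 / 0.874076 = 0.251468

0.2515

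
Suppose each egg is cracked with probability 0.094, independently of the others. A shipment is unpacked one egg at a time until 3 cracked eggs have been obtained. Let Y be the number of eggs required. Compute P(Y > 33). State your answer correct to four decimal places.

Needing more than 33 eggs ⇔ fewer than 3 successes in the first 33. With X ~ Binomial(33, 0.094), P(Y > 33) = P(X ≤ 2).
  k=0: C(33,0)·0.094^0·0.906^33 = 0.038480
  k=1: C(33,1)·0.094^1·0.906^32 = 0.131748
  k=2: C(33,2)·0.094^2·0.906^31 = 0.218708
P(X ≤ 2) = 0.388935

0.3889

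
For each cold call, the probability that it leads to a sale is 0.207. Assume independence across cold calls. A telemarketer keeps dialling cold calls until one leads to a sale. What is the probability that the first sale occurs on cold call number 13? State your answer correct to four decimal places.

0.0128

Geometric (trials to first success), p = 0.207.
P(Y = 13) = (1−p)^12 · p = 0.061841 · 0.207 = 0.012801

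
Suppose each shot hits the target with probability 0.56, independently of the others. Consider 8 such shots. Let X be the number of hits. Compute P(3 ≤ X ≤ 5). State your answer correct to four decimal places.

X ~ Binomial(8, 0.56); P(3 ≤ X ≤ 5) = Σ C(8,k) p^k (1−p)^(8−k) over k:
  k=3: C(8,3)·0.56^3·0.44^5 = 0.162187
  k=4: C(8,4)·0.56^4·0.44^4 = 0.258024
  k=5: C(8,5)·0.56^5·0.44^3 = 0.262716
Total = 0.682927

0.6829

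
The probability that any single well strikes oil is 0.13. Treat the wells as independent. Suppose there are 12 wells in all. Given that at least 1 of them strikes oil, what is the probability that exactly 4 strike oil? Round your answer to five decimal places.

X ~ Binomial(12, 0.13). Want P(X=4 | X≥1) = P(X=4) / P(X≥1).
P(X=4) = C(12,4)·0.13^4·0.87^8 = 0.0464016
P(X≥1) = 1 − 0.1880317 = 0.8119683
Ratio = 0.0464016 / 0.8119683 = 0.0571470

0.05715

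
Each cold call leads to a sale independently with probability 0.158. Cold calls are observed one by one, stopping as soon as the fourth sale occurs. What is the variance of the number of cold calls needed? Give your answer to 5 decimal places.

134.91428

Y = total cold calls until the fourth success; negative binomial with r=4, p=0.158.
Var(Y) = r(1−p)/p² = 4·0.842 / 0.158² = 134.9142766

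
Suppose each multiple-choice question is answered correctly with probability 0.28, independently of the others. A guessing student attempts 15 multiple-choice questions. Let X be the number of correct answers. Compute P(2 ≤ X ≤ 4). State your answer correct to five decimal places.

0.53505

X ~ Binomial(15, 0.28); P(2 ≤ X ≤ 4) = Σ C(15,k) p^k (1−p)^(15−k) over k:
  k=2: C(15,2)·0.28^2·0.72^13 = 0.1150344
  k=3: C(15,3)·0.28^3·0.72^12 = 0.1938543
  k=4: C(15,4)·0.28^4·0.72^11 = 0.2261634
Total = 0.5350521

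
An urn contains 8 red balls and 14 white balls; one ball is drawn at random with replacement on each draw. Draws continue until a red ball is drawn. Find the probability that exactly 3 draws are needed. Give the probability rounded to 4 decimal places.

Geometric (trials to first success), p = 0.363636.
P(Y = 3) = (1−p)^2 · p = 0.40496 · 0.363636 = 0.147258

0.1473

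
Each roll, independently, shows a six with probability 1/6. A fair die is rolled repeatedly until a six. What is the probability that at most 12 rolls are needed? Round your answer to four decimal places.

0.8878

Y = number of rolls to the first success; geometric, p = 0.166667.
P(Y ≤ 12) = 1 − (1−p)^12 = 1 − 0.112157 = 0.887843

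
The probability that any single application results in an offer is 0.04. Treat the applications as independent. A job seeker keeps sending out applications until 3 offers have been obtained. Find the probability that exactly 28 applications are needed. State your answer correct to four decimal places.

Y = trial on which the third success occurs; negative binomial, r=3, p=0.04.
P(Y=28) = C(27,2) · p^3 · (1−p)^25
= 351 · 6.4e-05 · 0.3604 = 0.008096

0.0081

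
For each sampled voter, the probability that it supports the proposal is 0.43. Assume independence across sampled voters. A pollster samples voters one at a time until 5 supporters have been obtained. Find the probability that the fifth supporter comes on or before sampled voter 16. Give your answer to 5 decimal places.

Finishing within 16 sampled voters ⇔ at least 5 successes in the first 16. With X ~ Binomial(16, 0.43), P(Y ≤ 16) = 1 − P(X ≤ 4).
  k=0: C(16,0)·0.43^0·0.57^16 = 0.0001242
  k=1: C(16,1)·0.43^1·0.57^15 = 0.0014987
  k=2: C(16,2)·0.43^2·0.57^14 = 0.0084794
  k=3: C(16,3)·0.43^3·0.57^13 = 0.0298515
  k=4: C(16,4)·0.43^4·0.57^12 = 0.0731886
1 − 0.1131424 = 0.8868576

0.88686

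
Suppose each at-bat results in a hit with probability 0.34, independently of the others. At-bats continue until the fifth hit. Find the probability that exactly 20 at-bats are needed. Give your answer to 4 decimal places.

0.0346

Y = trial on which the fifth success occurs; negative binomial, r=5, p=0.34.
P(Y=20) = C(19,4) · p^5 · (1−p)^15
= 3876 · 0.0045435 · 0.0019641 = 0.034589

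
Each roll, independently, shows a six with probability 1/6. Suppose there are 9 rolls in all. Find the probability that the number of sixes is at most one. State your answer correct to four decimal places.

0.5427

X ~ Binomial(9, 0.166667); P(X ≤ 1) = Σ C(9,k) p^k (1−p)^(9−k) over k:
  k=0: C(9,0)·0.166667^0·0.833333^9 = 0.193807
  k=1: C(9,1)·0.166667^1·0.833333^8 = 0.348852
Total = 0.542659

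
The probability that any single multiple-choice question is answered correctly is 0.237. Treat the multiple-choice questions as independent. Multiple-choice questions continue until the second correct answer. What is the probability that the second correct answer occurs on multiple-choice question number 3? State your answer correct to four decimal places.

0.0857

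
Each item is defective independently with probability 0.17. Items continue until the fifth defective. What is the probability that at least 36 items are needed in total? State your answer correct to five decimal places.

0.26708

Needing more than 35 items ⇔ fewer than 5 successes in the first 35. With X ~ Binomial(35, 0.17), P(Y > 35) = P(X ≤ 4).
  k=0: C(35,0)·0.17^0·0.83^35 = 0.0014714
  k=1: C(35,1)·0.17^1·0.83^34 = 0.0105480
  k=2: C(35,2)·0.17^2·0.83^33 = 0.0367275
  k=3: C(35,3)·0.17^3·0.83^32 = 0.0827476
  k=4: C(35,4)·0.17^4·0.83^31 = 0.1355864
P(X ≤ 4) = 0.2670810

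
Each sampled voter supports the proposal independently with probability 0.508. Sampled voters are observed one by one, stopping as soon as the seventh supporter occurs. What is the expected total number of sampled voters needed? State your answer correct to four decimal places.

Y = total sampled voters until the seventh success; negative binomial with r=7, p=0.508.
E[Y] = r / p = 7 / 0.508 = 13.779528

13.7795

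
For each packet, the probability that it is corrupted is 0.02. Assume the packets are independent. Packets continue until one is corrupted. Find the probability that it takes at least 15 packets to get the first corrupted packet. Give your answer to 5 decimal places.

0.75364

Y = number of packets to the first success; geometric, p = 0.02.
P(Y > 14) = P(first 14 all fail) = (1−p)^14 = 0.7536419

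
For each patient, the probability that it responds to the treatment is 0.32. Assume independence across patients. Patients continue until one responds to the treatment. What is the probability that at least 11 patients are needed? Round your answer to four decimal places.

0.0211

Y = number of patients to the first success; geometric, p = 0.32.
P(Y > 10) = P(first 10 all fail) = (1−p)^10 = 0.021139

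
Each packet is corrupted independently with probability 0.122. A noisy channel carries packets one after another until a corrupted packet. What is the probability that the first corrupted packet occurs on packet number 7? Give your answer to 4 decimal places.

Geometric (trials to first success), p = 0.122.
P(Y = 7) = (1−p)^6 · p = 0.45811 · 0.122 = 0.055889

0.0559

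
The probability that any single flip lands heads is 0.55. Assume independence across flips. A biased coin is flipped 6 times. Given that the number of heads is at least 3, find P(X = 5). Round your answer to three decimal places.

X ~ Binomial(6, 0.55). Want P(X=5 | X≥3) = P(X=5) / P(X≥3).
P(X=5) = C(6,5)·0.55^5·0.45^1 = 0.13589
P(X≥3) = 1 − 0.00830 − 0.06089 − 0.18607 = 0.74474
Ratio = 0.13589 / 0.74474 = 0.18246

0.182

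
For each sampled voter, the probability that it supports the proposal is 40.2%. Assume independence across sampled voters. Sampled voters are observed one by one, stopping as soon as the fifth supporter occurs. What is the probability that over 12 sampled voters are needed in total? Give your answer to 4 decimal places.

Needing more than 12 sampled voters ⇔ fewer than 5 successes in the first 12. With X ~ Binomial(12, 0.402), P(Y > 12) = P(X ≤ 4).
  k=0: C(12,0)·0.402^0·0.598^12 = 0.002091
  k=1: C(12,1)·0.402^1·0.598^11 = 0.016870
  k=2: C(12,2)·0.402^2·0.598^10 = 0.062375
  k=3: C(12,3)·0.402^3·0.598^9 = 0.139769
  k=4: C(12,4)·0.402^4·0.598^8 = 0.211407
P(X ≤ 4) = 0.432512

0.4325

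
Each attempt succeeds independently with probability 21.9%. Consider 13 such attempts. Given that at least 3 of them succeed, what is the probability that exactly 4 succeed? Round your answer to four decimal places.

X ~ Binomial(13, 0.219). Want P(X=4 | X≥3) = P(X=4) / P(X≥3).
P(X=4) = C(13,4)·0.219^4·0.781^9 = 0.177804
P(X≥3) = 1 − 0.040222 − 0.146622 − 0.246686 = 0.566470
Ratio = 0.177804 / 0.566470 = 0.313881

0.3139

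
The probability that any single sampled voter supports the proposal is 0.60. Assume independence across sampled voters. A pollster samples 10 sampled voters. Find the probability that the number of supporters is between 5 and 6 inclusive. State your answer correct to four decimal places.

X ~ Binomial(10, 0.60); P(5 ≤ X ≤ 6) = Σ C(10,k) p^k (1−p)^(10−k) over k:
  k=5: C(10,5)·0.60^5·0.40^5 = 0.200658
  k=6: C(10,6)·0.60^6·0.40^4 = 0.250823
Total = 0.451481

0.4515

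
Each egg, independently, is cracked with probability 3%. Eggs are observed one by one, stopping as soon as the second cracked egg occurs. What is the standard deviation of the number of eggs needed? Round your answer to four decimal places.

Y = total eggs until the second success; negative binomial with r=2, p=0.03.
SD(Y) = √[r(1−p)/p²] = √(2155.555556) = 46.427961

46.4280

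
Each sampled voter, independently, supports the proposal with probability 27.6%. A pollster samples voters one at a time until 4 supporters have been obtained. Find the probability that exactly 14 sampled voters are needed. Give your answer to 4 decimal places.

0.0657

Y = trial on which the fourth success occurs; negative binomial, r=4, p=0.276.
P(Y=14) = C(13,3) · p^4 · (1−p)^10
= 286 · 0.0058028 · 0.039572 = 0.065673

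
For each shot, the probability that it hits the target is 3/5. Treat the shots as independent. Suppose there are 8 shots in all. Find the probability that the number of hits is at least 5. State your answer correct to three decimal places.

0.594

X ~ Binomial(8, 0.60); P(X ≥ 5) = Σ C(8,k) p^k (1−p)^(8−k) over k:
  k=5: C(8,5)·0.60^5·0.40^3 = 0.27869
  k=6: C(8,6)·0.60^6·0.40^2 = 0.20902
  k=7: C(8,7)·0.60^7·0.40^1 = 0.08958
  k=8: C(8,8)·0.60^8·0.40^0 = 0.01680
Total = 0.59409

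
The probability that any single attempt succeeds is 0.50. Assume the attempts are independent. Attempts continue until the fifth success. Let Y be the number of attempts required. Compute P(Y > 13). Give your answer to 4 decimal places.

Needing more than 13 attempts ⇔ fewer than 5 successes in the first 13. With X ~ Binomial(13, 0.50), P(Y > 13) = P(X ≤ 4).
  k=0: C(13,0)·0.50^0·0.50^13 = 0.000122
  k=1: C(13,1)·0.50^1·0.50^12 = 0.001587
  k=2: C(13,2)·0.50^2·0.50^11 = 0.009521
  k=3: C(13,3)·0.50^3·0.50^10 = 0.034912
  k=4: C(13,4)·0.50^4·0.50^9 = 0.087280
P(X ≤ 4) = 0.133423

0.1334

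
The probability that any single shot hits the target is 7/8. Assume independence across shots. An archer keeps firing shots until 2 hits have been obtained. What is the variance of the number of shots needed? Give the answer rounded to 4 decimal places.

0.3265

Y = total shots until the second success; negative binomial with r=2, p=0.875.
Var(Y) = r(1−p)/p² = 2·0.125 / 0.875² = 0.326531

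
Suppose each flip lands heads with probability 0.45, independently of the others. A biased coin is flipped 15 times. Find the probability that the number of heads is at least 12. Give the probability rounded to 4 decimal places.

0.0063

X ~ Binomial(15, 0.45); P(X ≥ 12) = Σ C(15,k) p^k (1−p)^(15−k) over k:
  k=12: C(15,12)·0.45^12·0.55^3 = 0.005220
  k=13: C(15,13)·0.45^13·0.55^2 = 0.000986
  k=14: C(15,14)·0.45^14·0.55^1 = 0.000115
  k=15: C(15,15)·0.45^15·0.55^0 = 0.000006
Total = 0.006327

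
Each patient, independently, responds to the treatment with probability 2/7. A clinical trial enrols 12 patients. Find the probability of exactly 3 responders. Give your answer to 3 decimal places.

0.248

X ~ Binomial(n=12, p=0.285714).
P(X=3) = C(12,3) · p^3 · (1−p)^9
= 220 · 0.023324 · 0.0484 = 0.24835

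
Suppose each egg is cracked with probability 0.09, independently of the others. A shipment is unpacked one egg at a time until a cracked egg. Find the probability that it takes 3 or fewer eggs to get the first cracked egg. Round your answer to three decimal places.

Y = number of eggs to the first success; geometric, p = 0.09.
P(Y ≤ 3) = 1 − (1−p)^3 = 1 − 0.75357 = 0.24643

0.246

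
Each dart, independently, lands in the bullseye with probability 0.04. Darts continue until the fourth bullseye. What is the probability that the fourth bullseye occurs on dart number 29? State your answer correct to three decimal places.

Y = trial on which the fourth success occurs; negative binomial, r=4, p=0.04.
P(Y=29) = C(28,3) · p^4 · (1−p)^25
= 3276 · 2.56e-06 · 0.3604 = 0.00302

0.003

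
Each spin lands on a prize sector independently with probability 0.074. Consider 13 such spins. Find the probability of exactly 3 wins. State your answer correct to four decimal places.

X ~ Binomial(n=13, p=0.074).
P(X=3) = C(13,3) · p^3 · (1−p)^10
= 286 · 0.00040522 · 0.46356 = 0.053724

0.0537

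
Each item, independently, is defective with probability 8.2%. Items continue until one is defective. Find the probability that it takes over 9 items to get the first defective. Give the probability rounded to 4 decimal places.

0.4630

Y = number of items to the first success; geometric, p = 0.082.
P(Y > 9) = P(first 9 all fail) = (1−p)^9 = 0.463003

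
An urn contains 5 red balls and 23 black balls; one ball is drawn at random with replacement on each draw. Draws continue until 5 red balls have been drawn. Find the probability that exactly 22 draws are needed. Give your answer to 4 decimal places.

0.0384

Y = trial on which the fifth success occurs; negative binomial, r=5, p=0.178571.
P(Y=22) = C(21,4) · p^5 · (1−p)^17
= 5985 · 0.00018158 · 0.035293 = 0.038354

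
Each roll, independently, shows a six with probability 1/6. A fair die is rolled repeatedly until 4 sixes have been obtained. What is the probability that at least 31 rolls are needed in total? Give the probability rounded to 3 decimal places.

0.240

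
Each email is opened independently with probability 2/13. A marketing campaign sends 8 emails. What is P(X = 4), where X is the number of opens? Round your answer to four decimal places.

0.0201

X ~ Binomial(n=8, p=0.153846).
P(X=4) = C(8,4) · p^4 · (1−p)^4
= 70 · 0.0005602 · 0.51262 = 0.020102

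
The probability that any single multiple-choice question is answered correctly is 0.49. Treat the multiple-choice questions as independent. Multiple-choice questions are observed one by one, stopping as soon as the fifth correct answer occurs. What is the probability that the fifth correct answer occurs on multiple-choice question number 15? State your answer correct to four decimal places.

0.0337

Y = trial on which the fifth success occurs; negative binomial, r=5, p=0.49.
P(Y=15) = C(14,4) · p^5 · (1−p)^10
= 1001 · 0.028248 · 0.0011904 = 0.033660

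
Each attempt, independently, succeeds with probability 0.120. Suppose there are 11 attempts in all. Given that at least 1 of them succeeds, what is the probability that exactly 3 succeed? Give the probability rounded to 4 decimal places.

0.1358

X ~ Binomial(11, 0.12). Want P(X=3 | X≥1) = P(X=3) / P(X≥1).
P(X=3) = C(11,3)·0.12^3·0.88^8 = 0.102539
P(X≥1) = 1 − 0.245081 = 0.754919
Ratio = 0.102539 / 0.754919 = 0.135828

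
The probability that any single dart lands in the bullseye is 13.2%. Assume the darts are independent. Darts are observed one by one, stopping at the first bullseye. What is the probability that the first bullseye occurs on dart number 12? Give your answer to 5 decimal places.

Geometric (trials to first success), p = 0.132.
P(Y = 12) = (1−p)^11 · p = 0.21073 · 0.132 = 0.0278158

0.02782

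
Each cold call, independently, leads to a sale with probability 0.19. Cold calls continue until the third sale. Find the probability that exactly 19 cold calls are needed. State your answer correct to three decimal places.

0.036

Y = trial on which the third success occurs; negative binomial, r=3, p=0.19.
P(Y=19) = C(18,2) · p^3 · (1−p)^16
= 153 · 0.006859 · 0.034337 = 0.03603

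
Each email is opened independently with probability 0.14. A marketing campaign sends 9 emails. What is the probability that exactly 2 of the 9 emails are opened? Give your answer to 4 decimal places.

0.2455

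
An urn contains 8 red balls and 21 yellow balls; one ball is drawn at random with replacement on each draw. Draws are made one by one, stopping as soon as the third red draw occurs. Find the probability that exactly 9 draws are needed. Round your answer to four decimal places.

0.0848

Y = trial on which the third success occurs; negative binomial, r=3, p=0.275862.
P(Y=9) = C(8,2) · p^3 · (1−p)^6
= 28 · 0.020993 · 0.14419 = 0.084754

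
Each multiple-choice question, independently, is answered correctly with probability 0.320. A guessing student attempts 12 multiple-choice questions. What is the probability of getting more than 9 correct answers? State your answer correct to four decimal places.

X ~ Binomial(12, 0.32); P(X ≥ 10) = Σ C(12,k) p^k (1−p)^(12−k) over k:
  k=10: C(12,10)·0.32^10·0.68^2 = 0.000344
  k=11: C(12,11)·0.32^11·0.68^1 = 0.000029
  k=12: C(12,12)·0.32^12·0.68^0 = 0.000001
Total = 0.000374

0.0004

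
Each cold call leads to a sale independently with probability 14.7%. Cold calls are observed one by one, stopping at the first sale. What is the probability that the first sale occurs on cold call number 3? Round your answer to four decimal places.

0.1070

Geometric (trials to first success), p = 0.147.
P(Y = 3) = (1−p)^2 · p = 0.72761 · 0.147 = 0.106959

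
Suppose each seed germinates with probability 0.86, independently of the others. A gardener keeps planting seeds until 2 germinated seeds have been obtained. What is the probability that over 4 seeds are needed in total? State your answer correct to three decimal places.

0.010

Needing more than 4 seeds ⇔ fewer than 2 successes in the first 4. With X ~ Binomial(4, 0.86), P(Y > 4) = P(X ≤ 1).
  k=0: C(4,0)·0.86^0·0.14^4 = 0.00038
  k=1: C(4,1)·0.86^1·0.14^3 = 0.00944
P(X ≤ 1) = 0.00982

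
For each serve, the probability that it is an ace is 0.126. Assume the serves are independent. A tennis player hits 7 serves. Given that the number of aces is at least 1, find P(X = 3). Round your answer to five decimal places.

0.06692

X ~ Binomial(7, 0.126). Want P(X=3 | X≥1) = P(X=3) / P(X≥1).
P(X=3) = C(7,3)·0.126^3·0.874^4 = 0.0408531
P(X≥1) = 1 − 0.3895651 = 0.6104349
Ratio = 0.0408531 / 0.6104349 = 0.0669246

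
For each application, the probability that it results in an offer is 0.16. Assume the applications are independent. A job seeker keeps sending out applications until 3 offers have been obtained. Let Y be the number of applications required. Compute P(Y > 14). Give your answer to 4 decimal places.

Needing more than 14 applications ⇔ fewer than 3 successes in the first 14. With X ~ Binomial(14, 0.16), P(Y > 14) = P(X ≤ 2).
  k=0: C(14,0)·0.16^0·0.84^14 = 0.087078
  k=1: C(14,1)·0.16^1·0.84^13 = 0.232209
  k=2: C(14,2)·0.16^2·0.84^12 = 0.287497
P(X ≤ 2) = 0.606784

0.6068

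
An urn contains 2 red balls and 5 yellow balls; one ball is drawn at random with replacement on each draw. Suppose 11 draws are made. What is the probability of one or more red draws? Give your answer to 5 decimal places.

0.97531

P(at least one) = 1 − P(none) = 1 − (1 − 0.285714)^11
= 1 − 0.0246940 = 0.9753060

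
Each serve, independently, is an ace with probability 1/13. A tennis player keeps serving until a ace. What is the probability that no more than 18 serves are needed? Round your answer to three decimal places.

0.763

Y = number of serves to the first success; geometric, p = 0.076923.
P(Y ≤ 18) = 1 − (1−p)^18 = 1 − 0.23675 = 0.76325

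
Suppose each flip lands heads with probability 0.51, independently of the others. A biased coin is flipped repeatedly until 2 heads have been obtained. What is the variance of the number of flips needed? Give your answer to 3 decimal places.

3.768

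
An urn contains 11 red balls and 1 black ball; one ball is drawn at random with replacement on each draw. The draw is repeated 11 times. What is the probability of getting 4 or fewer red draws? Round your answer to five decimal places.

X ~ Binomial(11, 0.916667); P(X ≤ 4) = Σ C(11,k) p^k (1−p)^(11−k) over k:
  k=0: C(11,0)·0.916667^0·0.083333^11 = 0.0000000
  k=1: C(11,1)·0.916667^1·0.083333^10 = 0.0000000
  k=2: C(11,2)·0.916667^2·0.083333^9 = 0.0000000
  k=3: C(11,3)·0.916667^3·0.083333^8 = 0.0000003
  k=4: C(11,4)·0.916667^4·0.083333^7 = 0.0000065
Total = 0.0000068

0.00001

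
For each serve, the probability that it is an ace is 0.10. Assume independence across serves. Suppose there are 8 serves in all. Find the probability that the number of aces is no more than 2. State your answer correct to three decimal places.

0.962

X ~ Binomial(8, 0.10); P(X ≤ 2) = Σ C(8,k) p^k (1−p)^(8−k) over k:
  k=0: C(8,0)·0.10^0·0.90^8 = 0.43047
  k=1: C(8,1)·0.10^1·0.90^7 = 0.38264
  k=2: C(8,2)·0.10^2·0.90^6 = 0.14880
Total = 0.96191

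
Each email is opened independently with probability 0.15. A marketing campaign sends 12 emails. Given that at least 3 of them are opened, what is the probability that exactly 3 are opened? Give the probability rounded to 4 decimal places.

0.6510

X ~ Binomial(12, 0.15). Want P(X=3 | X≥3) = P(X=3) / P(X≥3).
P(X=3) = C(12,3)·0.15^3·0.85^9 = 0.171976
P(X≥3) = 1 − 0.142242 − 0.301218 − 0.292358 = 0.264182
Ratio = 0.171976 / 0.264182 = 0.650974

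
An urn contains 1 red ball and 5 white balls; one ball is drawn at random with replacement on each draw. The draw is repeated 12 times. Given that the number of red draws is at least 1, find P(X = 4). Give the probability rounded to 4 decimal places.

0.1000

X ~ Binomial(12, 0.166667). Want P(X=4 | X≥1) = P(X=4) / P(X≥1).
P(X=4) = C(12,4)·0.166667^4·0.833333^8 = 0.088828
P(X≥1) = 1 − 0.112157 = 0.887843
Ratio = 0.088828 / 0.887843 = 0.100049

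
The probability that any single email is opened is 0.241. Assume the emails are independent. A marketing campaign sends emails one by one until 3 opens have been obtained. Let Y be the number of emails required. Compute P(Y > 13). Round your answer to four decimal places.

0.3604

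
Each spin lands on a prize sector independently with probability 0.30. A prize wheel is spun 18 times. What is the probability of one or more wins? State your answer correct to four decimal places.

P(at least one) = 1 − P(none) = 1 − (1 − 0.30)^18
= 1 − 0.001628 = 0.998372

0.9984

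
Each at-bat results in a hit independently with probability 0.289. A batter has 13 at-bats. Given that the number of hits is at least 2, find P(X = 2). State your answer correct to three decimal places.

0.165

X ~ Binomial(13, 0.289). Want P(X=2 | X≥2) = P(X=2) / P(X≥2).
P(X=2) = C(13,2)·0.289^2·0.711^11 = 0.15292
P(X≥2) = 1 − 0.01187 − 0.06270 = 0.92543
Ratio = 0.15292 / 0.92543 = 0.16524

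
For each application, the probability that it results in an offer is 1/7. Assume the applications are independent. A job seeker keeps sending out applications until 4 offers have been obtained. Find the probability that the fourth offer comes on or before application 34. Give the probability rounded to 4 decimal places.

0.7355

Finishing within 34 applications ⇔ at least 4 successes in the first 34. With X ~ Binomial(34, 0.142857), P(Y ≤ 34) = 1 − P(X ≤ 3).
  k=0: C(34,0)·0.142857^0·0.857143^34 = 0.005294
  k=1: C(34,1)·0.142857^1·0.857143^33 = 0.030001
  k=2: C(34,2)·0.142857^2·0.857143^32 = 0.082503
  k=3: C(34,3)·0.142857^3·0.857143^31 = 0.146672
1 − 0.264470 = 0.735530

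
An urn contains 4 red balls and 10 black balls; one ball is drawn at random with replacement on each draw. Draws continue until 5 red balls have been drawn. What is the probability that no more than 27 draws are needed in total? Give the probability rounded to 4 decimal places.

Finishing within 27 draws ⇔ at least 5 successes in the first 27. With X ~ Binomial(27, 0.285714), P(Y ≤ 27) = 1 − P(X ≤ 4).
  k=0: C(27,0)·0.285714^0·0.714286^27 = 0.000113
  k=1: C(27,1)·0.285714^1·0.714286^26 = 0.001225
  k=2: C(27,2)·0.285714^2·0.714286^25 = 0.006368
  k=3: C(27,3)·0.285714^3·0.714286^24 = 0.021225
  k=4: C(27,4)·0.285714^4·0.714286^23 = 0.050940
1 − 0.079871 = 0.920129

0.9201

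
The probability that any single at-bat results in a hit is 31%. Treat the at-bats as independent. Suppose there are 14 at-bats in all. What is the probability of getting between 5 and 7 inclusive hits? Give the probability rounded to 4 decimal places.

X ~ Binomial(14, 0.31); P(5 ≤ X ≤ 7) = Σ C(14,k) p^k (1−p)^(14−k) over k:
  k=5: C(14,5)·0.31^5·0.69^9 = 0.203196
  k=6: C(14,6)·0.31^6·0.69^8 = 0.136936
  k=7: C(14,7)·0.31^7·0.69^7 = 0.070311
Total = 0.410443

0.4104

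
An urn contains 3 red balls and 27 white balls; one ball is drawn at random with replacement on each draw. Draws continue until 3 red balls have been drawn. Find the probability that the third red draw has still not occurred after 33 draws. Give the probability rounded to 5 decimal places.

Needing more than 33 draws ⇔ fewer than 3 successes in the first 33. With X ~ Binomial(33, 0.10), P(Y > 33) = P(X ≤ 2).
  k=0: C(33,0)·0.10^0·0.90^33 = 0.0309032
  k=1: C(33,1)·0.10^1·0.90^32 = 0.1133116
  k=2: C(33,2)·0.10^2·0.90^31 = 0.2014428
P(X ≤ 2) = 0.3456575

0.34566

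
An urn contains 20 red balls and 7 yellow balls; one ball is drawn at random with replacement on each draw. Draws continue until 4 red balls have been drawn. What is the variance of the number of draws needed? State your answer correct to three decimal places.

1.890

Y = total draws until the fourth success; negative binomial with r=4, p=0.740741.
Var(Y) = r(1−p)/p² = 4·0.259259 / 0.740741² = 1.89000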